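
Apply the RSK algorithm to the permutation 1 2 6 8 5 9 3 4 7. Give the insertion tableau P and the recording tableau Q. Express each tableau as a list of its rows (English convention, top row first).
Insert each entry of the permutation into P by Schensted row insertion, recording in Q the position of each new cell.

Insert 1: appended to row 1. P = [[1]], Q = [[1]].
Insert 2: appended to row 1. P = [[1, 2]], Q = [[1, 2]].
Insert 6: appended to row 1. P = [[1, 2, 6]], Q = [[1, 2, 3]].
Insert 8: appended to row 1. P = [[1, 2, 6, 8]], Q = [[1, 2, 3, 4]].
Insert 5: 5 bumps 6 from row 1; 6 starts row 2. P = [[1, 2, 5, 8], [6]], Q = [[1, 2, 3, 4], [5]].
Insert 9: appended to row 1. P = [[1, 2, 5, 8, 9], [6]], Q = [[1, 2, 3, 4, 6], [5]].
Insert 3: 3 bumps 5 from row 1; 5 bumps 6 from row 2; 6 starts row 3. P = [[1, 2, 3, 8, 9], [5], [6]], Q = [[1, 2, 3, 4, 6], [5], [7]].
Insert 4: 4 bumps 8 from row 1; 8 appends to row 2. P = [[1, 2, 3, 4, 9], [5, 8], [6]], Q = [[1, 2, 3, 4, 6], [5, 8], [7]].
Insert 7: 7 bumps 9 from row 1; 9 appends to row 2. P = [[1, 2, 3, 4, 7], [5, 8, 9], [6]], Q = [[1, 2, 3, 4, 6], [5, 8, 9], [7]].

So P = [[1, 2, 3, 4, 7], [5, 8, 9], [6]], Q = [[1, 2, 3, 4, 6], [5, 8, 9], [7]].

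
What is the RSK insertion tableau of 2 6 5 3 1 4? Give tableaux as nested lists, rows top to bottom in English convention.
P = [[1, 3, 4], [2], [5], [6]]

Insert 2: appended to row 1. P = [[2]].
Insert 6: appended to row 1. P = [[2, 6]].
Insert 5: 5 bumps 6 from row 1; 6 starts row 2. P = [[2, 5], [6]].
Insert 3: 3 bumps 5 from row 1; 5 bumps 6 from row 2; 6 starts row 3. P = [[2, 3], [5], [6]].
Insert 1: 1 bumps 2 from row 1; 2 bumps 5 from row 2; 5 bumps 6 from row 3; 6 starts row 4. P = [[1, 3], [2], [5], [6]].
Insert 4: appended to row 1. P = [[1, 3, 4], [2], [5], [6]].

So P = [[1, 3, 4], [2], [5], [6]].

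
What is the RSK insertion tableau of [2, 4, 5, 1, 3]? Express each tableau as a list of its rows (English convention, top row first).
P = [[1, 3, 5], [2, 4]]

Insert 2: appended to row 1. P = [[2]].
Insert 4: appended to row 1. P = [[2, 4]].
Insert 5: appended to row 1. P = [[2, 4, 5]].
Insert 1: 1 bumps 2 from row 1; 2 starts row 2. P = [[1, 4, 5], [2]].
Insert 3: 3 bumps 4 from row 1; 4 appends to row 2. P = [[1, 3, 5], [2, 4]].

So P = [[1, 3, 5], [2, 4]].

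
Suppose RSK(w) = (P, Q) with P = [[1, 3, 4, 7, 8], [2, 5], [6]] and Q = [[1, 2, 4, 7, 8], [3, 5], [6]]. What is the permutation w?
2 3 1 6 5 4 7 8

Reverse the RSK construction: for i from n down to 1, find the cell of Q containing i, remove the entry at that cell from P, and reverse-bump it up through P; the value ejected from row 1 is w(i).

Step i=8: Q has 8 at row 1, column 5; remove that cell from P, ejecting 8. So w(8) = 8. P is now [[1, 3, 4, 7], [2, 5], [6]].
Step i=7: Q has 7 at row 1, column 4; remove that cell from P, ejecting 7. So w(7) = 7. P is now [[1, 3, 4], [2, 5], [6]].
Step i=6: Q has 6 at row 3, column 1; remove 6 from row 3 of P and reverse-bump: 6 enters row 2 and ejects 5; 5 enters row 1 and ejects 4. So w(6) = 4. P is now [[1, 3, 5], [2, 6]].
Step i=5: Q has 5 at row 2, column 2; remove 6 from row 2 of P and reverse-bump: 6 enters row 1 and ejects 5. So w(5) = 5. P is now [[1, 3, 6], [2]].
Step i=4: Q has 4 at row 1, column 3; remove that cell from P, ejecting 6. So w(4) = 6. P is now [[1, 3], [2]].
Step i=3: Q has 3 at row 2, column 1; remove 2 from row 2 of P and reverse-bump: 2 enters row 1 and ejects 1. So w(3) = 1. P is now [[2, 3]].
Step i=2: Q has 2 at row 1, column 2; remove that cell from P, ejecting 3. So w(2) = 3. P is now [[2]].
Step i=1: Q has 1 at row 1, column 1; remove that cell from P, ejecting 2. So w(1) = 2. P is now [].

So w = 2 3 1 6 5 4 7 8.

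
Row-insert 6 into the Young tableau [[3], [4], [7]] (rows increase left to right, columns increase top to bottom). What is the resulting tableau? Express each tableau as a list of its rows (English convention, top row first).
6 is larger than every entry of row 1, so it is appended to row 1. The new tableau is [[3, 6], [4], [7]].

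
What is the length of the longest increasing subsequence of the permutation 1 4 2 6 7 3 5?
4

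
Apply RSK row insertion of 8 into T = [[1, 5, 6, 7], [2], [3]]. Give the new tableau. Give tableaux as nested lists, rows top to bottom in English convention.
[[1, 5, 6, 7, 8], [2], [3]]

8 is larger than every entry of row 1, so it is appended to row 1. The new tableau is [[1, 5, 6, 7, 8], [2], [3]].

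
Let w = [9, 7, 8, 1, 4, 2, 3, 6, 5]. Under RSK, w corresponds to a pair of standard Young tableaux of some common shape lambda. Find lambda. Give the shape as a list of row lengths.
[4, 2, 2, 1]

Row-insert each entry into an empty tableau.

After inserting 9: P = [[9]].
After inserting 7: P = [[7], [9]].
After inserting 8: P = [[7, 8], [9]].
After inserting 1: P = [[1, 8], [7], [9]].
After inserting 4: P = [[1, 4], [7, 8], [9]].
After inserting 2: P = [[1, 2], [4, 8], [7], [9]].
After inserting 3: P = [[1, 2, 3], [4, 8], [7], [9]].
After inserting 6: P = [[1, 2, 3, 6], [4, 8], [7], [9]].
After inserting 5: P = [[1, 2, 3, 5], [4, 6], [7, 8], [9]].

The final insertion tableau P = [[1, 2, 3, 5], [4, 6], [7, 8], [9]] has shape [4, 2, 2, 1].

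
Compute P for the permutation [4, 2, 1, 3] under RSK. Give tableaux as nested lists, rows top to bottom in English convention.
Insert 4: appended to row 1. P = [[4]].
Insert 2: 2 bumps 4 from row 1; 4 starts row 2. P = [[2], [4]].
Insert 1: 1 bumps 2 from row 1; 2 bumps 4 from row 2; 4 starts row 3. P = [[1], [2], [4]].
Insert 3: appended to row 1. P = [[1, 3], [2], [4]].

So P = [[1, 3], [2], [4]].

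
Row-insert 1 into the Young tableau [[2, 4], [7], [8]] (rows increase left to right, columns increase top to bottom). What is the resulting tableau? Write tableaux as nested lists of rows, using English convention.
In row 1, 1 replaces 2 (the leftmost entry greater than 1); 2 is bumped to row 2. In row 2, 2 replaces 7 (the leftmost entry greater than 2); 7 is bumped to row 3. In row 3, 7 replaces 8 (the leftmost entry greater than 7); 8 is bumped to row 4. 8 starts a new row 4. The new tableau is [[1, 4], [2], [7], [8]].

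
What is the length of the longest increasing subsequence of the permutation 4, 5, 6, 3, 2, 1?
3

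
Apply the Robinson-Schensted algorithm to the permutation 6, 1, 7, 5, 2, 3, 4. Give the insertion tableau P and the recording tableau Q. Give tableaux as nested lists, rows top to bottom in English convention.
P = [[1, 2, 3, 4], [5, 7], [6]], Q = [[1, 3, 6, 7], [2, 4], [5]]

Insert each entry of the permutation into P by Schensted row insertion, recording in Q the position of each new cell.

Insert 6: appended to row 1. P = [[6]].
Insert 1: 1 bumps 6 from row 1; 6 starts row 2. P = [[1], [6]].
Insert 7: appended to row 1. P = [[1, 7], [6]].
Insert 5: 5 bumps 7 from row 1; 7 appends to row 2. P = [[1, 5], [6, 7]].
Insert 2: 2 bumps 5 from row 1; 5 bumps 6 from row 2; 6 starts row 3. P = [[1, 2], [5, 7], [6]].
Insert 3: appended to row 1. P = [[1, 2, 3], [5, 7], [6]].
Insert 4: appended to row 1. P = [[1, 2, 3, 4], [5, 7], [6]].

So P = [[1, 2, 3, 4], [5, 7], [6]], Q = [[1, 3, 6, 7], [2, 4], [5]].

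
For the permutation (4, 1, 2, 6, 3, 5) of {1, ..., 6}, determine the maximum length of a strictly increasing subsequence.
4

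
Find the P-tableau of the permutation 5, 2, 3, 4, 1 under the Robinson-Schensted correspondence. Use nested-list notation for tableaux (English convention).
P = [[1, 3, 4], [2], [5]]

Insert 5: appended to row 1. P = [[5]].
Insert 2: 2 bumps 5 from row 1; 5 starts row 2. P = [[2], [5]].
Insert 3: appended to row 1. P = [[2, 3], [5]].
Insert 4: appended to row 1. P = [[2, 3, 4], [5]].
Insert 1: 1 bumps 2 from row 1; 2 bumps 5 from row 2; 5 starts row 3. P = [[1, 3, 4], [2], [5]].

So P = [[1, 3, 4], [2], [5]].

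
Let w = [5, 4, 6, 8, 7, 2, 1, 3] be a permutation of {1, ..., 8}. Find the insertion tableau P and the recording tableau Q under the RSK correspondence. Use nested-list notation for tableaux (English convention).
P = [[1, 3, 7], [2, 6], [4, 8], [5]], Q = [[1, 3, 4], [2, 5], [6, 8], [7]]

Insert each entry of the permutation into P by Schensted row insertion, recording in Q the position of each new cell.

Insert 5: appended to row 1. P = [[5]].
Insert 4: 4 bumps 5 from row 1; 5 starts row 2. P = [[4], [5]].
Insert 6: appended to row 1. P = [[4, 6], [5]].
Insert 8: appended to row 1. P = [[4, 6, 8], [5]].
Insert 7: 7 bumps 8 from row 1; 8 appends to row 2. P = [[4, 6, 7], [5, 8]].
Insert 2: 2 bumps 4 from row 1; 4 bumps 5 from row 2; 5 starts row 3. P = [[2, 6, 7], [4, 8], [5]].
Insert 1: 1 bumps 2 from row 1; 2 bumps 4 from row 2; 4 bumps 5 from row 3; 5 starts row 4. P = [[1, 6, 7], [2, 8], [4], [5]].
Insert 3: 3 bumps 6 from row 1; 6 bumps 8 from row 2; 8 appends to row 3. P = [[1, 3, 7], [2, 6], [4, 8], [5]].

So P = [[1, 3, 7], [2, 6], [4, 8], [5]], Q = [[1, 3, 4], [2, 5], [6, 8], [7]].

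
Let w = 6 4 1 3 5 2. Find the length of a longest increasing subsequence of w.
3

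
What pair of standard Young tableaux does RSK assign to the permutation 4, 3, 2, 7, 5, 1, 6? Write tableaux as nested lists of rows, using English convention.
Insert each entry of the permutation into P by Schensted row insertion, recording in Q the position of each new cell.

Insert 4: appended to row 1. P = [[4]], Q = [[1]].
Insert 3: 3 bumps 4 from row 1; 4 starts row 2. P = [[3], [4]], Q = [[1], [2]].
Insert 2: 2 bumps 3 from row 1; 3 bumps 4 from row 2; 4 starts row 3. P = [[2], [3], [4]], Q = [[1], [2], [3]].
Insert 7: appended to row 1. P = [[2, 7], [3], [4]], Q = [[1, 4], [2], [3]].
Insert 5: 5 bumps 7 from row 1; 7 appends to row 2. P = [[2, 5], [3, 7], [4]], Q = [[1, 4], [2, 5], [3]].
Insert 1: 1 bumps 2 from row 1; 2 bumps 3 from row 2; 3 bumps 4 from row 3; 4 starts row 4. P = [[1, 5], [2, 7], [3], [4]], Q = [[1, 4], [2, 5], [3], [6]].
Insert 6: appended to row 1. P = [[1, 5, 6], [2, 7], [3], [4]], Q = [[1, 4, 7], [2, 5], [3], [6]].

So P = [[1, 5, 6], [2, 7], [3], [4]], Q = [[1, 4, 7], [2, 5], [3], [6]].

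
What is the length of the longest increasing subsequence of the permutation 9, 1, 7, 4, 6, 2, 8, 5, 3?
4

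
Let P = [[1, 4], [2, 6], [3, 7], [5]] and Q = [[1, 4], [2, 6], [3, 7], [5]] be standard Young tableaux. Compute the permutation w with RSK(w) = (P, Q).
5 3 2 7 1 6 4

Reverse RSK: for i = n, n-1, ..., 1, locate i in Q, remove the corresponding corner cell from P, and reverse-bump its entry up through P; the value ejected from row 1 is w(i).

So w = 5 3 2 7 1 6 4.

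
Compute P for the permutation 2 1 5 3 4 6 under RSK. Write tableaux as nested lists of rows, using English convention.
Insert 2: appended to row 1. P = [[2]].
Insert 1: 1 bumps 2 from row 1; 2 starts row 2. P = [[1], [2]].
Insert 5: appended to row 1. P = [[1, 5], [2]].
Insert 3: 3 bumps 5 from row 1; 5 appends to row 2. P = [[1, 3], [2, 5]].
Insert 4: appended to row 1. P = [[1, 3, 4], [2, 5]].
Insert 6: appended to row 1. P = [[1, 3, 4, 6], [2, 5]].

So P = [[1, 3, 4, 6], [2, 5]].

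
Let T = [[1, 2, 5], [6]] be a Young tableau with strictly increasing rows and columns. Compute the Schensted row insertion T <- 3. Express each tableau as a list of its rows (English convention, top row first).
[[1, 2, 3], [5], [6]]

In row 1, 3 replaces 5 (the leftmost entry greater than 3); 5 is bumped to row 2. In row 2, 5 replaces 6 (the leftmost entry greater than 5); 6 is bumped to row 3. 6 starts a new row 3. The new tableau is [[1, 2, 3], [5], [6]].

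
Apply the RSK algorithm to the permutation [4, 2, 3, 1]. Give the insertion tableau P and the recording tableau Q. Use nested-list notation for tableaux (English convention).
P = [[1, 3], [2], [4]], Q = [[1, 3], [2], [4]]

Insert each entry of the permutation into P by Schensted row insertion, recording in Q the position of each new cell.

After inserting 4: P = [[4]].
After inserting 2: P = [[2], [4]].
After inserting 3: P = [[2, 3], [4]].
After inserting 1: P = [[1, 3], [2], [4]].

So P = [[1, 3], [2], [4]], Q = [[1, 3], [2], [4]].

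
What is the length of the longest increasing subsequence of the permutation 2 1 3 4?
3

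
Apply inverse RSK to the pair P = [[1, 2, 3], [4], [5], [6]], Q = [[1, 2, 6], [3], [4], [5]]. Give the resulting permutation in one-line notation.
Reverse the RSK construction: for i from n down to 1, find the cell of Q containing i, remove the entry at that cell from P, and reverse-bump it up through P; the value ejected from row 1 is w(i).

Step i=6: Q has 6 at row 1, column 3; remove that cell from P, ejecting 3. So w(6) = 3. P is now [[1, 2], [4], [5], [6]].
Step i=5: Q has 5 at row 4, column 1; remove 6 from row 4 of P and reverse-bump: 6 enters row 3 and ejects 5; 5 enters row 2 and ejects 4; 4 enters row 1 and ejects 2. So w(5) = 2. P is now [[1, 4], [5], [6]].
Step i=4: Q has 4 at row 3, column 1; remove 6 from row 3 of P and reverse-bump: 6 enters row 2 and ejects 5; 5 enters row 1 and ejects 4. So w(4) = 4. P is now [[1, 5], [6]].
Step i=3: Q has 3 at row 2, column 1; remove 6 from row 2 of P and reverse-bump: 6 enters row 1 and ejects 5. So w(3) = 5. P is now [[1, 6]].
Step i=2: Q has 2 at row 1, column 2; remove that cell from P, ejecting 6. So w(2) = 6. P is now [[1]].
Step i=1: Q has 1 at row 1, column 1; remove that cell from P, ejecting 1. So w(1) = 1. P is now [].

So w = 1 6 5 4 2 3.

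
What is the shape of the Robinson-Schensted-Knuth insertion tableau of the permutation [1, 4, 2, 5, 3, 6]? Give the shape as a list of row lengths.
Row-insert each entry into an empty tableau.

After inserting 1: P = [[1]].
After inserting 4: P = [[1, 4]].
After inserting 2: P = [[1, 2], [4]].
After inserting 5: P = [[1, 2, 5], [4]].
After inserting 3: P = [[1, 2, 3], [4, 5]].
After inserting 6: P = [[1, 2, 3, 6], [4, 5]].

The final insertion tableau P = [[1, 2, 3, 6], [4, 5]] has shape [4, 2].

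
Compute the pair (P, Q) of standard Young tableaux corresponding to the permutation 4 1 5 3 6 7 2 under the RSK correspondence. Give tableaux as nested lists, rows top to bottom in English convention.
P = [[1, 2, 6, 7], [3, 5], [4]], Q = [[1, 3, 5, 6], [2, 4], [7]]

Insert each entry of the permutation into P by Schensted row insertion, recording in Q the position of each new cell.

Insert 4: appended to row 1. P = [[4]].
Insert 1: 1 bumps 4 from row 1; 4 starts row 2. P = [[1], [4]].
Insert 5: appended to row 1. P = [[1, 5], [4]].
Insert 3: 3 bumps 5 from row 1; 5 appends to row 2. P = [[1, 3], [4, 5]].
Insert 6: appended to row 1. P = [[1, 3, 6], [4, 5]].
Insert 7: appended to row 1. P = [[1, 3, 6, 7], [4, 5]].
Insert 2: 2 bumps 3 from row 1; 3 bumps 4 from row 2; 4 starts row 3. P = [[1, 2, 6, 7], [3, 5], [4]].

So P = [[1, 2, 6, 7], [3, 5], [4]], Q = [[1, 3, 5, 6], [2, 4], [7]].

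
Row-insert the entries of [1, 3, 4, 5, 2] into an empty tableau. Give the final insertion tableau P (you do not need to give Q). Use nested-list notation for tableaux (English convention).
Insert 1: appended to row 1. P = [[1]].
Insert 3: appended to row 1. P = [[1, 3]].
Insert 4: appended to row 1. P = [[1, 3, 4]].
Insert 5: appended to row 1. P = [[1, 3, 4, 5]].
Insert 2: 2 bumps 3 from row 1; 3 starts row 2. P = [[1, 2, 4, 5], [3]].

So P = [[1, 2, 4, 5], [3]].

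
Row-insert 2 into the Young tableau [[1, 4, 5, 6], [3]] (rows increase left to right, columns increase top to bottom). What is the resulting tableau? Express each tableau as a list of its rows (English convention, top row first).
[[1, 2, 5, 6], [3, 4]]

In row 1, 2 replaces 4 (the leftmost entry greater than 2); 4 is bumped to row 2. 4 is appended to row 2. The new tableau is [[1, 2, 5, 6], [3, 4]].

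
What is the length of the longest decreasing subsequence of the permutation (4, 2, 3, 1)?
3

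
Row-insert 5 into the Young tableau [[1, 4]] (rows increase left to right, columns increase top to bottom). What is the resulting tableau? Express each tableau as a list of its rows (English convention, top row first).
[[1, 4, 5]]

5 is larger than every entry of row 1, so it is appended to row 1. The new tableau is [[1, 4, 5]].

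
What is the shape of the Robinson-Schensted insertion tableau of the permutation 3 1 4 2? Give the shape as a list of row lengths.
[2, 2]

Row-insert each entry into an empty tableau.

After inserting 3: P = [[3]].
After inserting 1: P = [[1], [3]].
After inserting 4: P = [[1, 4], [3]].
After inserting 2: P = [[1, 2], [3, 4]].

The final insertion tableau P = [[1, 2], [3, 4]] has shape [2, 2].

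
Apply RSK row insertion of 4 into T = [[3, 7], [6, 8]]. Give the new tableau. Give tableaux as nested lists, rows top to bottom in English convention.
[[3, 4], [6, 7], [8]]

In row 1, 4 replaces 7 (the leftmost entry greater than 4); 7 is bumped to row 2. In row 2, 7 replaces 8 (the leftmost entry greater than 7); 8 is bumped to row 3. 8 starts a new row 3. The new tableau is [[3, 4], [6, 7], [8]].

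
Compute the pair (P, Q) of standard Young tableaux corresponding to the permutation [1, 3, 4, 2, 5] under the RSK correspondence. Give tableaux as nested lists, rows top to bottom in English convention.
P = [[1, 2, 4, 5], [3]], Q = [[1, 2, 3, 5], [4]]

Insert each entry of the permutation into P by Schensted row insertion, recording in Q the position of each new cell.

Insert 1: appended to row 1. P = [[1]].
Insert 3: appended to row 1. P = [[1, 3]].
Insert 4: appended to row 1. P = [[1, 3, 4]].
Insert 2: 2 bumps 3 from row 1; 3 starts row 2. P = [[1, 2, 4], [3]].
Insert 5: appended to row 1. P = [[1, 2, 4, 5], [3]].

So P = [[1, 2, 4, 5], [3]], Q = [[1, 2, 3, 5], [4]].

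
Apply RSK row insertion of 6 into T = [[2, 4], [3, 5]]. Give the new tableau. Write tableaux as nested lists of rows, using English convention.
[[2, 4, 6], [3, 5]]

6 is larger than every entry of row 1, so it is appended to row 1. The new tableau is [[2, 4, 6], [3, 5]].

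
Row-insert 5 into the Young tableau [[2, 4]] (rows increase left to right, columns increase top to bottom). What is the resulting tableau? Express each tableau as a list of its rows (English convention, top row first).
[[2, 4, 5]]

5 is larger than every entry of row 1, so it is appended to row 1. The new tableau is [[2, 4, 5]].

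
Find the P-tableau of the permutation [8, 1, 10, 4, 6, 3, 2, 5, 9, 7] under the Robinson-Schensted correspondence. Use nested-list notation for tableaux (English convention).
Insert 8: appended to row 1. P = [[8]].
Insert 1: 1 bumps 8 from row 1; 8 starts row 2. P = [[1], [8]].
Insert 10: appended to row 1. P = [[1, 10], [8]].
Insert 4: 4 bumps 10 from row 1; 10 appends to row 2. P = [[1, 4], [8, 10]].
Insert 6: appended to row 1. P = [[1, 4, 6], [8, 10]].
Insert 3: 3 bumps 4 from row 1; 4 bumps 8 from row 2; 8 starts row 3. P = [[1, 3, 6], [4, 10], [8]].
Insert 2: 2 bumps 3 from row 1; 3 bumps 4 from row 2; 4 bumps 8 from row 3; 8 starts row 4. P = [[1, 2, 6], [3, 10], [4], [8]].
Insert 5: 5 bumps 6 from row 1; 6 bumps 10 from row 2; 10 appends to row 3. P = [[1, 2, 5], [3, 6], [4, 10], [8]].
Insert 9: appended to row 1. P = [[1, 2, 5, 9], [3, 6], [4, 10], [8]].
Insert 7: 7 bumps 9 from row 1; 9 appends to row 2. P = [[1, 2, 5, 7], [3, 6, 9], [4, 10], [8]].

So P = [[1, 2, 5, 7], [3, 6, 9], [4, 10], [8]].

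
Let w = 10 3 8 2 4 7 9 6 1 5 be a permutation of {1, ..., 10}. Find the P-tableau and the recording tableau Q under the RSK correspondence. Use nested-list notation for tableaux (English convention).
P = [[1, 4, 5, 9], [2, 6], [3, 7], [8], [10]], Q = [[1, 3, 6, 7], [2, 5], [4, 10], [8], [9]]

Insert each entry of the permutation into P by Schensted row insertion, recording in Q the position of each new cell.

Insert 10: appended to row 1. P = [[10]].
Insert 3: 3 bumps 10 from row 1; 10 starts row 2. P = [[3], [10]].
Insert 8: appended to row 1. P = [[3, 8], [10]].
Insert 2: 2 bumps 3 from row 1; 3 bumps 10 from row 2; 10 starts row 3. P = [[2, 8], [3], [10]].
Insert 4: 4 bumps 8 from row 1; 8 appends to row 2. P = [[2, 4], [3, 8], [10]].
Insert 7: appended to row 1. P = [[2, 4, 7], [3, 8], [10]].
Insert 9: appended to row 1. P = [[2, 4, 7, 9], [3, 8], [10]].
Insert 6: 6 bumps 7 from row 1; 7 bumps 8 from row 2; 8 bumps 10 from row 3; 10 starts row 4. P = [[2, 4, 6, 9], [3, 7], [8], [10]].
Insert 1: 1 bumps 2 from row 1; 2 bumps 3 from row 2; 3 bumps 8 from row 3; 8 bumps 10 from row 4; 10 starts row 5. P = [[1, 4, 6, 9], [2, 7], [3], [8], [10]].
Insert 5: 5 bumps 6 from row 1; 6 bumps 7 from row 2; 7 appends to row 3. P = [[1, 4, 5, 9], [2, 6], [3, 7], [8], [10]].

So P = [[1, 4, 5, 9], [2, 6], [3, 7], [8], [10]], Q = [[1, 3, 6, 7], [2, 5], [4, 10], [8], [9]].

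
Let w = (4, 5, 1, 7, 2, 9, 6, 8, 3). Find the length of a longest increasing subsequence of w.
4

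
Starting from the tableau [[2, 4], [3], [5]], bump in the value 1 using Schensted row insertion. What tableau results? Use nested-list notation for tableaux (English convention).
[[1, 4], [2], [3], [5]]

In row 1, 1 replaces 2 (the leftmost entry greater than 1); 2 is bumped to row 2. In row 2, 2 replaces 3 (the leftmost entry greater than 2); 3 is bumped to row 3. In row 3, 3 replaces 5 (the leftmost entry greater than 3); 5 is bumped to row 4. 5 starts a new row 4. The new tableau is [[1, 4], [2], [3], [5]].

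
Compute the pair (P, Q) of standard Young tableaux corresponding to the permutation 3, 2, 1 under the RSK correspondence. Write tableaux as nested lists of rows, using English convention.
Insert each entry of the permutation into P by Schensted row insertion, recording in Q the position of each new cell.

Insert 3: appended to row 1. P = [[3]], Q = [[1]].
Insert 2: 2 bumps 3 from row 1; 3 starts row 2. P = [[2], [3]], Q = [[1], [2]].
Insert 1: 1 bumps 2 from row 1; 2 bumps 3 from row 2; 3 starts row 3. P = [[1], [2], [3]], Q = [[1], [2], [3]].

So P = [[1], [2], [3]], Q = [[1], [2], [3]].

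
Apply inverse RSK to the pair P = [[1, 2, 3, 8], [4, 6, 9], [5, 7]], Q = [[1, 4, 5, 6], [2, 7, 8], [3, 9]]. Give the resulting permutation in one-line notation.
Reverse the RSK construction: for i from n down to 1, find the cell of Q containing i, remove the entry at that cell from P, and reverse-bump it up through P; the value ejected from row 1 is w(i).

Step i=9: Q has 9 at row 3, column 2; remove 7 from row 3 of P and reverse-bump: 7 enters row 2 and ejects 6; 6 enters row 1 and ejects 3. So w(9) = 3. P is now [[1, 2, 6, 8], [4, 7, 9], [5]].
Step i=8: Q has 8 at row 2, column 3; remove 9 from row 2 of P and reverse-bump: 9 enters row 1 and ejects 8. So w(8) = 8. P is now [[1, 2, 6, 9], [4, 7], [5]].
Step i=7: Q has 7 at row 2, column 2; remove 7 from row 2 of P and reverse-bump: 7 enters row 1 and ejects 6. So w(7) = 6. P is now [[1, 2, 7, 9], [4], [5]].
Step i=6: Q has 6 at row 1, column 4; remove that cell from P, ejecting 9. So w(6) = 9. P is now [[1, 2, 7], [4], [5]].
Step i=5: Q has 5 at row 1, column 3; remove that cell from P, ejecting 7. So w(5) = 7. P is now [[1, 2], [4], [5]].
Step i=4: Q has 4 at row 1, column 2; remove that cell from P, ejecting 2. So w(4) = 2. P is now [[1], [4], [5]].
Step i=3: Q has 3 at row 3, column 1; remove 5 from row 3 of P and reverse-bump: 5 enters row 2 and ejects 4; 4 enters row 1 and ejects 1. So w(3) = 1. P is now [[4], [5]].
Step i=2: Q has 2 at row 2, column 1; remove 5 from row 2 of P and reverse-bump: 5 enters row 1 and ejects 4. So w(2) = 4. P is now [[5]].
Step i=1: Q has 1 at row 1, column 1; remove that cell from P, ejecting 5. So w(1) = 5. P is now [].

So w = 5 4 1 2 7 9 6 8 3.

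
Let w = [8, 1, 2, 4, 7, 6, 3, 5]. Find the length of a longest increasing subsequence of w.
4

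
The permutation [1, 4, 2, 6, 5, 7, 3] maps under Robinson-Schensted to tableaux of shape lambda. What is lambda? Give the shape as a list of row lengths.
[4, 2, 1]

RSK row insertion gives P = [[1, 2, 3, 7], [4, 5], [6]], which has shape [4, 2, 1].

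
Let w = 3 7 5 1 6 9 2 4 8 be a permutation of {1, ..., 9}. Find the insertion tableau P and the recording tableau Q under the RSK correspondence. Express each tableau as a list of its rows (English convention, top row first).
P = [[1, 2, 4, 8], [3, 5, 6, 9], [7]], Q = [[1, 2, 5, 6], [3, 7, 8, 9], [4]]

Insert each entry of the permutation into P by Schensted row insertion, recording in Q the position of each new cell.

Insert 3: appended to row 1. P = [[3]], Q = [[1]].
Insert 7: appended to row 1. P = [[3, 7]], Q = [[1, 2]].
Insert 5: 5 bumps 7 from row 1; 7 starts row 2. P = [[3, 5], [7]], Q = [[1, 2], [3]].
Insert 1: 1 bumps 3 from row 1; 3 bumps 7 from row 2; 7 starts row 3. P = [[1, 5], [3], [7]], Q = [[1, 2], [3], [4]].
Insert 6: appended to row 1. P = [[1, 5, 6], [3], [7]], Q = [[1, 2, 5], [3], [4]].
Insert 9: appended to row 1. P = [[1, 5, 6, 9], [3], [7]], Q = [[1, 2, 5, 6], [3], [4]].
Insert 2: 2 bumps 5 from row 1; 5 appends to row 2. P = [[1, 2, 6, 9], [3, 5], [7]], Q = [[1, 2, 5, 6], [3, 7], [4]].
Insert 4: 4 bumps 6 from row 1; 6 appends to row 2. P = [[1, 2, 4, 9], [3, 5, 6], [7]], Q = [[1, 2, 5, 6], [3, 7, 8], [4]].
Insert 8: 8 bumps 9 from row 1; 9 appends to row 2. P = [[1, 2, 4, 8], [3, 5, 6, 9], [7]], Q = [[1, 2, 5, 6], [3, 7, 8, 9], [4]].

So P = [[1, 2, 4, 8], [3, 5, 6, 9], [7]], Q = [[1, 2, 5, 6], [3, 7, 8, 9], [4]].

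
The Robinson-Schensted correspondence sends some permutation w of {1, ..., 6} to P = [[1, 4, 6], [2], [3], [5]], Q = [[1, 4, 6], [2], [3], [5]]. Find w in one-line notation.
Reverse the RSK construction: for i from n down to 1, find the cell of Q containing i, remove the entry at that cell from P, and reverse-bump it up through P; the value ejected from row 1 is w(i).

Step i=6: Q has 6 at row 1, column 3; remove that cell from P, ejecting 6. So w(6) = 6. P is now [[1, 4], [2], [3], [5]].
Step i=5: Q has 5 at row 4, column 1; remove 5 from row 4 of P and reverse-bump: 5 enters row 3 and ejects 3; 3 enters row 2 and ejects 2; 2 enters row 1 and ejects 1. So w(5) = 1. P is now [[2, 4], [3], [5]].
Step i=4: Q has 4 at row 1, column 2; remove that cell from P, ejecting 4. So w(4) = 4. P is now [[2], [3], [5]].
Step i=3: Q has 3 at row 3, column 1; remove 5 from row 3 of P and reverse-bump: 5 enters row 2 and ejects 3; 3 enters row 1 and ejects 2. So w(3) = 2. P is now [[3], [5]].
Step i=2: Q has 2 at row 2, column 1; remove 5 from row 2 of P and reverse-bump: 5 enters row 1 and ejects 3. So w(2) = 3. P is now [[5]].
Step i=1: Q has 1 at row 1, column 1; remove that cell from P, ejecting 5. So w(1) = 5. P is now [].

So w = 5 3 2 4 1 6.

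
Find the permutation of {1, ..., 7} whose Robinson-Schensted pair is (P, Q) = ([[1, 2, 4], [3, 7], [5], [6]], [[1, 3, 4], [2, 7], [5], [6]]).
Reverse the RSK construction: for i from n down to 1, find the cell of Q containing i, remove the entry at that cell from P, and reverse-bump it up through P; the value ejected from row 1 is w(i).

Step i=7: Q has 7 at row 2, column 2; remove 7 from row 2 of P and reverse-bump: 7 enters row 1 and ejects 4. So w(7) = 4. P is now [[1, 2, 7], [3], [5], [6]].
Step i=6: Q has 6 at row 4, column 1; remove 6 from row 4 of P and reverse-bump: 6 enters row 3 and ejects 5; 5 enters row 2 and ejects 3; 3 enters row 1 and ejects 2. So w(6) = 2. P is now [[1, 3, 7], [5], [6]].
Step i=5: Q has 5 at row 3, column 1; remove 6 from row 3 of P and reverse-bump: 6 enters row 2 and ejects 5; 5 enters row 1 and ejects 3. So w(5) = 3. P is now [[1, 5, 7], [6]].
Step i=4: Q has 4 at row 1, column 3; remove that cell from P, ejecting 7. So w(4) = 7. P is now [[1, 5], [6]].
Step i=3: Q has 3 at row 1, column 2; remove that cell from P, ejecting 5. So w(3) = 5. P is now [[1], [6]].
Step i=2: Q has 2 at row 2, column 1; remove 6 from row 2 of P and reverse-bump: 6 enters row 1 and ejects 1. So w(2) = 1. P is now [[6]].
Step i=1: Q has 1 at row 1, column 1; remove that cell from P, ejecting 6. So w(1) = 6. P is now [].

So w = 6 1 5 7 3 2 4.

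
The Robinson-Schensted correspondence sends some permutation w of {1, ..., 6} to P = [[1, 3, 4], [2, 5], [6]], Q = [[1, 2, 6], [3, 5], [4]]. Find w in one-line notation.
2 6 5 1 3 4

Reverse the RSK construction: for i from n down to 1, find the cell of Q containing i, remove the entry at that cell from P, and reverse-bump it up through P; the value ejected from row 1 is w(i).

Step i=6: Q has 6 at row 1, column 3; remove that cell from P, ejecting 4. So w(6) = 4. P is now [[1, 3], [2, 5], [6]].
Step i=5: Q has 5 at row 2, column 2; remove 5 from row 2 of P and reverse-bump: 5 enters row 1 and ejects 3. So w(5) = 3. P is now [[1, 5], [2], [6]].
Step i=4: Q has 4 at row 3, column 1; remove 6 from row 3 of P and reverse-bump: 6 enters row 2 and ejects 2; 2 enters row 1 and ejects 1. So w(4) = 1. P is now [[2, 5], [6]].
Step i=3: Q has 3 at row 2, column 1; remove 6 from row 2 of P and reverse-bump: 6 enters row 1 and ejects 5. So w(3) = 5. P is now [[2, 6]].
Step i=2: Q has 2 at row 1, column 2; remove that cell from P, ejecting 6. So w(2) = 6. P is now [[2]].
Step i=1: Q has 1 at row 1, column 1; remove that cell from P, ejecting 2. So w(1) = 2. P is now [].

So w = 2 6 5 1 3 4.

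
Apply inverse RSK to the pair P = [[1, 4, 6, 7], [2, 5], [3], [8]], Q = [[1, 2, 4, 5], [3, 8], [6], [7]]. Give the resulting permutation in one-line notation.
3 8 5 6 7 2 1 4

Reverse the RSK construction: for i from n down to 1, find the cell of Q containing i, remove the entry at that cell from P, and reverse-bump it up through P; the value ejected from row 1 is w(i).

Step i=8: Q has 8 at row 2, column 2; remove 5 from row 2 of P and reverse-bump: 5 enters row 1 and ejects 4. So w(8) = 4. P is now [[1, 5, 6, 7], [2], [3], [8]].
Step i=7: Q has 7 at row 4, column 1; remove 8 from row 4 of P and reverse-bump: 8 enters row 3 and ejects 3; 3 enters row 2 and ejects 2; 2 enters row 1 and ejects 1. So w(7) = 1. P is now [[2, 5, 6, 7], [3], [8]].
Step i=6: Q has 6 at row 3, column 1; remove 8 from row 3 of P and reverse-bump: 8 enters row 2 and ejects 3; 3 enters row 1 and ejects 2. So w(6) = 2. P is now [[3, 5, 6, 7], [8]].
Step i=5: Q has 5 at row 1, column 4; remove that cell from P, ejecting 7. So w(5) = 7. P is now [[3, 5, 6], [8]].
Step i=4: Q has 4 at row 1, column 3; remove that cell from P, ejecting 6. So w(4) = 6. P is now [[3, 5], [8]].
Step i=3: Q has 3 at row 2, column 1; remove 8 from row 2 of P and reverse-bump: 8 enters row 1 and ejects 5. So w(3) = 5. P is now [[3, 8]].
Step i=2: Q has 2 at row 1, column 2; remove that cell from P, ejecting 8. So w(2) = 8. P is now [[3]].
Step i=1: Q has 1 at row 1, column 1; remove that cell from P, ejecting 3. So w(1) = 3. P is now [].

So w = 3 8 5 6 7 2 1 4.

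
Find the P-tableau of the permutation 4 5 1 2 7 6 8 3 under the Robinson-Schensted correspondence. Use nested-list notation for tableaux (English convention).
Insert 4: appended to row 1. P = [[4]].
Insert 5: appended to row 1. P = [[4, 5]].
Insert 1: 1 bumps 4 from row 1; 4 starts row 2. P = [[1, 5], [4]].
Insert 2: 2 bumps 5 from row 1; 5 appends to row 2. P = [[1, 2], [4, 5]].
Insert 7: appended to row 1. P = [[1, 2, 7], [4, 5]].
Insert 6: 6 bumps 7 from row 1; 7 appends to row 2. P = [[1, 2, 6], [4, 5, 7]].
Insert 8: appended to row 1. P = [[1, 2, 6, 8], [4, 5, 7]].
Insert 3: 3 bumps 6 from row 1; 6 bumps 7 from row 2; 7 starts row 3. P = [[1, 2, 3, 8], [4, 5, 6], [7]].

So P = [[1, 2, 3, 8], [4, 5, 6], [7]].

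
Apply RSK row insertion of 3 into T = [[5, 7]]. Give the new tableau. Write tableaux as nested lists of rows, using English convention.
In row 1, 3 replaces 5 (the leftmost entry greater than 3); 5 is bumped to row 2. 5 starts a new row 2. The new tableau is [[3, 7], [5]].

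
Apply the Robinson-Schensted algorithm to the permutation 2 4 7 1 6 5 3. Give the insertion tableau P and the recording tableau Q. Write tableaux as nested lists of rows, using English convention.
Insert each entry of the permutation into P by Schensted row insertion, recording in Q the position of each new cell.

After inserting 2: P = [[2]].
After inserting 4: P = [[2, 4]].
After inserting 7: P = [[2, 4, 7]].
After inserting 1: P = [[1, 4, 7], [2]].
After inserting 6: P = [[1, 4, 6], [2, 7]].
After inserting 5: P = [[1, 4, 5], [2, 6], [7]].
After inserting 3: P = [[1, 3, 5], [2, 4], [6], [7]].

So P = [[1, 3, 5], [2, 4], [6], [7]], Q = [[1, 2, 3], [4, 5], [6], [7]].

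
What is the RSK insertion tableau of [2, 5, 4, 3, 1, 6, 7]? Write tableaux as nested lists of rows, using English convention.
P = [[1, 3, 6, 7], [2], [4], [5]]

After inserting 2: P = [[2]].
After inserting 5: P = [[2, 5]].
After inserting 4: P = [[2, 4], [5]].
After inserting 3: P = [[2, 3], [4], [5]].
After inserting 1: P = [[1, 3], [2], [4], [5]].
After inserting 6: P = [[1, 3, 6], [2], [4], [5]].
After inserting 7: P = [[1, 3, 6, 7], [2], [4], [5]].

So P = [[1, 3, 6, 7], [2], [4], [5]].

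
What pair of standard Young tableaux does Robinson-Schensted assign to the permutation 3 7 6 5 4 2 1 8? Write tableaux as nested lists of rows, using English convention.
Insert each entry of the permutation into P by Schensted row insertion, recording in Q the position of each new cell.

Insert 3: appended to row 1. P = [[3]].
Insert 7: appended to row 1. P = [[3, 7]].
Insert 6: 6 bumps 7 from row 1; 7 starts row 2. P = [[3, 6], [7]].
Insert 5: 5 bumps 6 from row 1; 6 bumps 7 from row 2; 7 starts row 3. P = [[3, 5], [6], [7]].
Insert 4: 4 bumps 5 from row 1; 5 bumps 6 from row 2; 6 bumps 7 from row 3; 7 starts row 4. P = [[3, 4], [5], [6], [7]].
Insert 2: 2 bumps 3 from row 1; 3 bumps 5 from row 2; 5 bumps 6 from row 3; 6 bumps 7 from row 4; 7 starts row 5. P = [[2, 4], [3], [5], [6], [7]].
Insert 1: 1 bumps 2 from row 1; 2 bumps 3 from row 2; 3 bumps 5 from row 3; 5 bumps 6 from row 4; 6 bumps 7 from row 5; 7 starts row 6. P = [[1, 4], [2], [3], [5], [6], [7]].
Insert 8: appended to row 1. P = [[1, 4, 8], [2], [3], [5], [6], [7]].

So P = [[1, 4, 8], [2], [3], [5], [6], [7]], Q = [[1, 2, 8], [3], [4], [5], [6], [7]].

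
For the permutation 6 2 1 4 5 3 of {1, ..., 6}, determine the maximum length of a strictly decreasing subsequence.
3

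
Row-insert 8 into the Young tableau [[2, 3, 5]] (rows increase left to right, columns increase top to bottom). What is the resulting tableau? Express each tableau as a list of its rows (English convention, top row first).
[[2, 3, 5, 8]]

8 is larger than every entry of row 1, so it is appended to row 1. The new tableau is [[2, 3, 5, 8]].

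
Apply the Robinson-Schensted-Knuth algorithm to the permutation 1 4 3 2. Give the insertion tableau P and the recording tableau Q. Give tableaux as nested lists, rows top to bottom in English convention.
Insert each entry of the permutation into P by Schensted row insertion, recording in Q the position of each new cell.

Insert 1: appended to row 1. P = [[1]].
Insert 4: appended to row 1. P = [[1, 4]].
Insert 3: 3 bumps 4 from row 1; 4 starts row 2. P = [[1, 3], [4]].
Insert 2: 2 bumps 3 from row 1; 3 bumps 4 from row 2; 4 starts row 3. P = [[1, 2], [3], [4]].

So P = [[1, 2], [3], [4]], Q = [[1, 2], [3], [4]].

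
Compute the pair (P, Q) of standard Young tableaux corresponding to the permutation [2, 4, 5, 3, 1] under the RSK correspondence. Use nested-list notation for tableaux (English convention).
P = [[1, 3, 5], [2], [4]], Q = [[1, 2, 3], [4], [5]]

Insert each entry of the permutation into P by Schensted row insertion, recording in Q the position of each new cell.

Insert 2: appended to row 1. P = [[2]].
Insert 4: appended to row 1. P = [[2, 4]].
Insert 5: appended to row 1. P = [[2, 4, 5]].
Insert 3: 3 bumps 4 from row 1; 4 starts row 2. P = [[2, 3, 5], [4]].
Insert 1: 1 bumps 2 from row 1; 2 bumps 4 from row 2; 4 starts row 3. P = [[1, 3, 5], [2], [4]].

So P = [[1, 3, 5], [2], [4]], Q = [[1, 2, 3], [4], [5]].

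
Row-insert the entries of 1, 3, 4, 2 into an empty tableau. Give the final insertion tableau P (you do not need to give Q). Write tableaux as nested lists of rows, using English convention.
Insert 1: appended to row 1. P = [[1]].
Insert 3: appended to row 1. P = [[1, 3]].
Insert 4: appended to row 1. P = [[1, 3, 4]].
Insert 2: 2 bumps 3 from row 1; 3 starts row 2. P = [[1, 2, 4], [3]].

So P = [[1, 2, 4], [3]].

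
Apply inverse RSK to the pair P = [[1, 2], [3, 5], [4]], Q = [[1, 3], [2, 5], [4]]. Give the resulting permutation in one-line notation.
4 3 5 1 2

Reverse the RSK construction: for i from n down to 1, find the cell of Q containing i, remove the entry at that cell from P, and reverse-bump it up through P; the value ejected from row 1 is w(i).

Step i=5: Q has 5 at row 2, column 2; remove 5 from row 2 of P and reverse-bump: 5 enters row 1 and ejects 2. So w(5) = 2. P is now [[1, 5], [3], [4]].
Step i=4: Q has 4 at row 3, column 1; remove 4 from row 3 of P and reverse-bump: 4 enters row 2 and ejects 3; 3 enters row 1 and ejects 1. So w(4) = 1. P is now [[3, 5], [4]].
Step i=3: Q has 3 at row 1, column 2; remove that cell from P, ejecting 5. So w(3) = 5. P is now [[3], [4]].
Step i=2: Q has 2 at row 2, column 1; remove 4 from row 2 of P and reverse-bump: 4 enters row 1 and ejects 3. So w(2) = 3. P is now [[4]].
Step i=1: Q has 1 at row 1, column 1; remove that cell from P, ejecting 4. So w(1) = 4. P is now [].

So w = 4 3 5 1 2.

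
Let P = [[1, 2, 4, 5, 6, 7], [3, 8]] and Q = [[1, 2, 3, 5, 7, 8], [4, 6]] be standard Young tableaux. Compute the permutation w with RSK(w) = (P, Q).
Reverse the RSK construction: for i from n down to 1, find the cell of Q containing i, remove the entry at that cell from P, and reverse-bump it up through P; the value ejected from row 1 is w(i).

Step i=8: Q has 8 at row 1, column 6; remove that cell from P, ejecting 7. So w(8) = 7. P is now [[1, 2, 4, 5, 6], [3, 8]].
Step i=7: Q has 7 at row 1, column 5; remove that cell from P, ejecting 6. So w(7) = 6. P is now [[1, 2, 4, 5], [3, 8]].
Step i=6: Q has 6 at row 2, column 2; remove 8 from row 2 of P and reverse-bump: 8 enters row 1 and ejects 5. So w(6) = 5. P is now [[1, 2, 4, 8], [3]].
Step i=5: Q has 5 at row 1, column 4; remove that cell from P, ejecting 8. So w(5) = 8. P is now [[1, 2, 4], [3]].
Step i=4: Q has 4 at row 2, column 1; remove 3 from row 2 of P and reverse-bump: 3 enters row 1 and ejects 2. So w(4) = 2. P is now [[1, 3, 4]].
Step i=3: Q has 3 at row 1, column 3; remove that cell from P, ejecting 4. So w(3) = 4. P is now [[1, 3]].
Step i=2: Q has 2 at row 1, column 2; remove that cell from P, ejecting 3. So w(2) = 3. P is now [[1]].
Step i=1: Q has 1 at row 1, column 1; remove that cell from P, ejecting 1. So w(1) = 1. P is now [].

So w = 1 3 4 2 8 5 6 7.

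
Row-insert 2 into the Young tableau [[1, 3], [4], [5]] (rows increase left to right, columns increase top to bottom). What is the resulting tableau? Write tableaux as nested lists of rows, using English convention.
In row 1, 2 replaces 3 (the leftmost entry greater than 2); 3 is bumped to row 2. In row 2, 3 replaces 4 (the leftmost entry greater than 3); 4 is bumped to row 3. In row 3, 4 replaces 5 (the leftmost entry greater than 4); 5 is bumped to row 4. 5 starts a new row 4. The new tableau is [[1, 2], [3], [4], [5]].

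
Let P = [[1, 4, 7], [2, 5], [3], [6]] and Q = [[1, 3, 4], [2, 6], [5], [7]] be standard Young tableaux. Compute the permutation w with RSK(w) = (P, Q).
6 3 5 7 2 4 1

Reverse the RSK construction: for i from n down to 1, find the cell of Q containing i, remove the entry at that cell from P, and reverse-bump it up through P; the value ejected from row 1 is w(i).

Step i=7: Q has 7 at row 4, column 1; remove 6 from row 4 of P and reverse-bump: 6 enters row 3 and ejects 3; 3 enters row 2 and ejects 2; 2 enters row 1 and ejects 1. So w(7) = 1. P is now [[2, 4, 7], [3, 5], [6]].
Step i=6: Q has 6 at row 2, column 2; remove 5 from row 2 of P and reverse-bump: 5 enters row 1 and ejects 4. So w(6) = 4. P is now [[2, 5, 7], [3], [6]].
Step i=5: Q has 5 at row 3, column 1; remove 6 from row 3 of P and reverse-bump: 6 enters row 2 and ejects 3; 3 enters row 1 and ejects 2. So w(5) = 2. P is now [[3, 5, 7], [6]].
Step i=4: Q has 4 at row 1, column 3; remove that cell from P, ejecting 7. So w(4) = 7. P is now [[3, 5], [6]].
Step i=3: Q has 3 at row 1, column 2; remove that cell from P, ejecting 5. So w(3) = 5. P is now [[3], [6]].
Step i=2: Q has 2 at row 2, column 1; remove 6 from row 2 of P and reverse-bump: 6 enters row 1 and ejects 3. So w(2) = 3. P is now [[6]].
Step i=1: Q has 1 at row 1, column 1; remove that cell from P, ejecting 6. So w(1) = 6. P is now [].

So w = 6 3 5 7 2 4 1.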